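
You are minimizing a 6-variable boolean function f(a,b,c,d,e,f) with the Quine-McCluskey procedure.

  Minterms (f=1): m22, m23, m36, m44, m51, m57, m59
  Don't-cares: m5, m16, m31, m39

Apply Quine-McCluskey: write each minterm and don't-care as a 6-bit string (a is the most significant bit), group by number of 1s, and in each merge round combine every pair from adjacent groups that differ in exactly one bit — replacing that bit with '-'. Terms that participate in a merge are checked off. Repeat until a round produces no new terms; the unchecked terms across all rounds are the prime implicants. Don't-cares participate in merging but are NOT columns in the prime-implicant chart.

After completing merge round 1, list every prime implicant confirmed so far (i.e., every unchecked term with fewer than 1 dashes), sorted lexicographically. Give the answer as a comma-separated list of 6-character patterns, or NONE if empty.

size-2^0 implicants → 000101  010000  010110(✓)  010111(✓)  011111(✓)  100100(✓)  100111  101100(✓)  110011(✓)  111001(✓)  111011(✓)
size-2^1 implicants → 01-111  01011-  10-100  11-011  1110-1
Unchecked terms (primes): 000101, 01-111, 010000, 01011-, 10-100, 100111, 11-011, 1110-1

000101, 010000, 100111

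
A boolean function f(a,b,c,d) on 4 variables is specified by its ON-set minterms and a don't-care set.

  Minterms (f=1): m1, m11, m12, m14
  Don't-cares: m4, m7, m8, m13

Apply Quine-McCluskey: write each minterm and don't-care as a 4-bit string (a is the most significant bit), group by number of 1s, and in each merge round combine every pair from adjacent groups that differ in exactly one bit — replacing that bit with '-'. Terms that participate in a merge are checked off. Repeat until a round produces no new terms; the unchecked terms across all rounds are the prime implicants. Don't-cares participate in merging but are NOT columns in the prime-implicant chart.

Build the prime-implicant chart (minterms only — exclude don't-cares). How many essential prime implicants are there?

[col 0] 0001, 0100*, 0111, 1000*, 1011, 1100*, 1101*, 1110*
[col 1] -100, 1-00, 11-0, 110-
Prime implicants: -100, 0001, 0111, 1-00, 1011, 11-0, 110-
PI chart (minterm → PIs covering it):
  1 | 0001  (sole → essential)
  11 | 1011  (sole → essential)
  12 | -100,1-00,11-0,110-
  14 | 11-0  (sole → essential)
Essential prime implicants: 0001, 1011, 11-0

3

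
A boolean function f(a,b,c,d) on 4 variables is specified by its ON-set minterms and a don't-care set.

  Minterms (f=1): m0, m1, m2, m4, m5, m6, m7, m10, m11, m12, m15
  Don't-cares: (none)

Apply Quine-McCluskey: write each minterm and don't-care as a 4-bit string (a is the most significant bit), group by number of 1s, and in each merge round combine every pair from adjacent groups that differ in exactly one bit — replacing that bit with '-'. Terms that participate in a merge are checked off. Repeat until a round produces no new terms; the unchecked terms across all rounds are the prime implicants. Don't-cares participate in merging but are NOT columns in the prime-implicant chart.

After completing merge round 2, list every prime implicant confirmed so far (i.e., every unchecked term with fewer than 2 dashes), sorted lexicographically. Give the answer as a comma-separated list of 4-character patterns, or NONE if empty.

size-2^0 implicants → 0000(✓)  0001(✓)  0010(✓)  0100(✓)  0101(✓)  0110(✓)  0111(✓)  1010(✓)  1011(✓)  1100(✓)  1111(✓)
size-2^1 implicants → -010  -100  -111  0-00(✓)  0-01(✓)  0-10(✓)  00-0(✓)  000-(✓)  01-0(✓)  01-1(✓)  010-(✓)  011-(✓)  1-11  101-
size-2^2 implicants → 0--0  0-0-  01--
Unchecked terms (primes): -010, -100, -111, 0--0, 0-0-, 01--, 1-11, 101-

-010, -100, -111, 1-11, 101-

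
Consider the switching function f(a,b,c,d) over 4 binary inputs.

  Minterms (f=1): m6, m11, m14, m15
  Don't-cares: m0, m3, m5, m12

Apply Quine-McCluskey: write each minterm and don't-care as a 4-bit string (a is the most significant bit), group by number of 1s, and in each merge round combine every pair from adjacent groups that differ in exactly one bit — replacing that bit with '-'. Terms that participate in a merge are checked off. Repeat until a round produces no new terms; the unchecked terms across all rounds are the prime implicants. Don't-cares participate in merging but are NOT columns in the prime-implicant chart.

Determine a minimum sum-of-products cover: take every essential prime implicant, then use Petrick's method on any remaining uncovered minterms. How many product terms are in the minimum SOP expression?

2

Round 0: 0000 0011✓ 0101 0110✓ 1011✓ 1100✓ 1110✓ 1111✓
Round 1: -011 -110 1-11 11-0 111-
PIs = {-011, -110, 0000, 0101, 1-11, 11-0, 111-}
Coverage chart:
  m6: -110 ←essential
  m11: -011,1-11
  m14: -110,11-0,111-
  m15: 1-11,111-
Essential: -110
Petrick residual → 1-11
Min cover (2 terms): bcd' + acd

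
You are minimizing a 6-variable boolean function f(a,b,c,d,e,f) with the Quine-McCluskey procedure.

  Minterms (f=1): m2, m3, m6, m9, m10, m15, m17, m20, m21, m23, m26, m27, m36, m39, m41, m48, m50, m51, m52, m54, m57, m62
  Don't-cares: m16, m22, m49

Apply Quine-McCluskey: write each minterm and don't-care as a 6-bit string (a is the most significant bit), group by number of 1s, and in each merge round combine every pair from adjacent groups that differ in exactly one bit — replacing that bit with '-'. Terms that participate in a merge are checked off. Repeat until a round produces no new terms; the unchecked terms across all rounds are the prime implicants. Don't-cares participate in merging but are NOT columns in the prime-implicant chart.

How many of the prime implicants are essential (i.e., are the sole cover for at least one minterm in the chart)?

[col 0] 000010*, 000011*, 000110*, 001001*, 001010*, 001111, 010000*, 010001*, 010100*, 010101*, 010110*, 010111*, 011010*, 011011*, 100100*, 100111, 101001*, 110000*, 110001*, 110010*, 110011*, 110100*, 110110*, 111001*, 111110*
[col 1] -01001, -10000*, -10001*, -10100*, -10110*, 0-0110, 0-1010, 00-010, 000-10, 00001-, 010-00*, 010-01*, 01000-*, 0101-0*, 0101-1*, 01010-*, 01011-*, 01101-, 1-0100, 1-1001, 11-001, 11-110, 110-00*, 110-10*, 1100-0*, 1100-1*, 11000-*, 11001-*, 1101-0*
[col 2] -10-00, -1000-, -101-0, 010-0-, 0101--, 110--0, 1100--
Prime implicants: -01001, -10-00, -1000-, -101-0, 0-0110, 0-1010, 00-010, 000-10, 00001-, 001111, 010-0-, 0101--, 01101-, 1-0100, 1-1001, 100111, 11-001, 11-110, 110--0, 1100--
PI chart (minterm → PIs covering it):
  2 | 00-010,000-10,00001-
  3 | 00001-  (sole → essential)
  6 | 0-0110,000-10
  9 | -01001  (sole → essential)
  10 | 0-1010,00-010
  15 | 001111  (sole → essential)
  17 | -1000-,010-0-
  20 | -10-00,-101-0,010-0-,0101--
  21 | 010-0-,0101--
  23 | 0101--  (sole → essential)
  26 | 0-1010,01101-
  27 | 01101-  (sole → essential)
  36 | 1-0100  (sole → essential)
  39 | 100111  (sole → essential)
  41 | -01001,1-1001
  48 | -10-00,-1000-,110--0,1100--
  50 | 110--0,1100--
  51 | 1100--  (sole → essential)
  52 | -10-00,-101-0,1-0100,110--0
  54 | -101-0,11-110,110--0
  57 | 1-1001,11-001
  62 | 11-110  (sole → essential)
Essential prime implicants: -01001, 00001-, 001111, 0101--, 01101-, 1-0100, 100111, 11-110, 1100--

9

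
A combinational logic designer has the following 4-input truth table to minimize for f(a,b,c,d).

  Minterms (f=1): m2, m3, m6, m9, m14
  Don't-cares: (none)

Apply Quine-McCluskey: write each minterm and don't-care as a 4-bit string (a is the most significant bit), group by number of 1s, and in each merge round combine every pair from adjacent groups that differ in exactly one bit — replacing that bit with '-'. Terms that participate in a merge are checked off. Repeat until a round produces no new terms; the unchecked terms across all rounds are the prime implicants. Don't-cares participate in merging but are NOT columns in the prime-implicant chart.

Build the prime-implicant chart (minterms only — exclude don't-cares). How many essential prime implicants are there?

3

size-2^0 implicants → 0010(✓)  0011(✓)  0110(✓)  1001  1110(✓)
size-2^1 implicants → -110  0-10  001-
Unchecked terms (primes): -110, 0-10, 001-, 1001
Minterm coverage:
  m2 ⊆ 0-10,001-
  m3 ⊆ 001- [E]
  m6 ⊆ -110,0-10
  m9 ⊆ 1001 [E]
  m14 ⊆ -110 [E]
E = {-110, 001-, 1001}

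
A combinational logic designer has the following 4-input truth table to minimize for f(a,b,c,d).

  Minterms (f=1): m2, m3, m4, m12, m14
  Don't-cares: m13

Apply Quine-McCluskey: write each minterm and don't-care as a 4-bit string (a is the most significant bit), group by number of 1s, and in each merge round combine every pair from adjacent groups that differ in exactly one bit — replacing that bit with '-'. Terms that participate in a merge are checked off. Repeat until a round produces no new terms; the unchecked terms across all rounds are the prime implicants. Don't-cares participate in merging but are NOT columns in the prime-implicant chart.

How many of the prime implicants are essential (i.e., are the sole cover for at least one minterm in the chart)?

3

Round 0: 0010✓ 0011✓ 0100✓ 1100✓ 1101✓ 1110✓
Round 1: -100 001- 11-0 110-
PIs = {-100, 001-, 11-0, 110-}
Coverage chart:
  m2: 001- ←essential
  m3: 001- ←essential
  m4: -100 ←essential
  m12: -100,11-0,110-
  m14: 11-0 ←essential
Essential: -100, 001-, 11-0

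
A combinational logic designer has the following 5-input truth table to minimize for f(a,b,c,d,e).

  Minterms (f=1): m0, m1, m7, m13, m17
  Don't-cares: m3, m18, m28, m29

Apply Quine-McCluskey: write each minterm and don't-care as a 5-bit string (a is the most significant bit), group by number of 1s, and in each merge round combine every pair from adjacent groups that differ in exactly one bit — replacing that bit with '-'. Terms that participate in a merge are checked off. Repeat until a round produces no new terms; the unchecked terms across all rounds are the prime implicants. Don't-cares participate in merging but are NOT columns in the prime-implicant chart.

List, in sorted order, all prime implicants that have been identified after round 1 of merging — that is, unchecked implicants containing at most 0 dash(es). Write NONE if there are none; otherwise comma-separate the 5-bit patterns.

Round 0: 00000✓ 00001✓ 00011✓ 00111✓ 01101✓ 10001✓ 10010 11100✓ 11101✓
Round 1: -0001 -1101 00-11 000-1 0000- 1110-
PIs = {-0001, -1101, 00-11, 000-1, 0000-, 10010, 1110-}

10010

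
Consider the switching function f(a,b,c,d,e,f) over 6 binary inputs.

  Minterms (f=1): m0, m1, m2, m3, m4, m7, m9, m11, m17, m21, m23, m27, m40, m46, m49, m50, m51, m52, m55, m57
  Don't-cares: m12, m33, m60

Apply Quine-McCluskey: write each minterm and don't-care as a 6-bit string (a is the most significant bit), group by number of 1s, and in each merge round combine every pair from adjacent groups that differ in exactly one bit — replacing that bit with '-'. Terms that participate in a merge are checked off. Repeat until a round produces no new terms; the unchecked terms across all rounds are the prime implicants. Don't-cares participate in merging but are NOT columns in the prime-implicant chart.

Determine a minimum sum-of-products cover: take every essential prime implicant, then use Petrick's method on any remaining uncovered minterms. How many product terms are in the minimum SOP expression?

[col 0] 000000*, 000001*, 000010*, 000011*, 000100*, 000111*, 001001*, 001011*, 001100*, 010001*, 010101*, 010111*, 011011*, 100001*, 101000, 101110, 110001*, 110010*, 110011*, 110100*, 110111*, 111001*, 111100*
[col 1] -00001*, -10001*, -10111, 0-0001*, 0-0111, 0-1011, 00-001*, 00-011*, 00-100, 000-00, 000-11, 0000-0*, 0000-1*, 00000-*, 00001-*, 0010-1*, 010-01, 0101-1, 1-0001*, 11-001, 11-100, 110-11, 1100-1, 11001-
[col 2] --0001, 00-0-1, 0000--
Prime implicants: --0001, -10111, 0-0111, 0-1011, 00-0-1, 00-100, 000-00, 000-11, 0000--, 010-01, 0101-1, 101000, 101110, 11-001, 11-100, 110-11, 1100-1, 11001-
PI chart (minterm → PIs covering it):
  0 | 000-00,0000--
  1 | --0001,00-0-1,0000--
  2 | 0000--  (sole → essential)
  3 | 00-0-1,000-11,0000--
  4 | 00-100,000-00
  7 | 0-0111,000-11
  9 | 00-0-1  (sole → essential)
  11 | 0-1011,00-0-1
  17 | --0001,010-01
  21 | 010-01,0101-1
  23 | -10111,0-0111,0101-1
  27 | 0-1011  (sole → essential)
  40 | 101000  (sole → essential)
  46 | 101110  (sole → essential)
  49 | --0001,11-001,1100-1
  50 | 11001-  (sole → essential)
  51 | 110-11,1100-1,11001-
  52 | 11-100  (sole → essential)
  55 | -10111,110-11
  57 | 11-001  (sole → essential)
Essential prime implicants: 0-1011, 00-0-1, 0000--, 101000, 101110, 11-001, 11-100, 11001-
Petrick residual → -10111, 0-0111, 00-100, 010-01
Minimum SOP uses 12 PIs: bc'def + a'c'def + a'cd'ef + a'b'd'f + a'b'de'f' + a'b'c'd' + a'bc'e'f + ab'cd'e'f' + ab'cdef' + abd'e'f + abde'f' + abc'd'e

12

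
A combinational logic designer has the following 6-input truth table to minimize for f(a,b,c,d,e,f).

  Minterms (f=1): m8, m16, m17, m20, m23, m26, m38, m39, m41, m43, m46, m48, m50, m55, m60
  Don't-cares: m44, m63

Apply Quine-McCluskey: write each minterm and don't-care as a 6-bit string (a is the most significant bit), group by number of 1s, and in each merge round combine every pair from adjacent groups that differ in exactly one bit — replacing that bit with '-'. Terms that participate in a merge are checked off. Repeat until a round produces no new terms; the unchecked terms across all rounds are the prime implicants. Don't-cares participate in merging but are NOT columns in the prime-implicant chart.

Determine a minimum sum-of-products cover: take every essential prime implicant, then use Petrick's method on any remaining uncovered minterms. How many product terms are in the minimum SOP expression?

10

[col 0] 001000, 010000*, 010001*, 010100*, 010111*, 011010, 100110*, 100111*, 101001*, 101011*, 101100*, 101110*, 110000*, 110010*, 110111*, 111100*, 111111*
[col 1] -10000, -10111, 010-00, 01000-, 1-0111, 1-1100, 10-110, 10011-, 1010-1, 1011-0, 11-111, 1100-0
Prime implicants: -10000, -10111, 001000, 010-00, 01000-, 011010, 1-0111, 1-1100, 10-110, 10011-, 1010-1, 1011-0, 11-111, 1100-0
PI chart (minterm → PIs covering it):
  8 | 001000  (sole → essential)
  16 | -10000,010-00,01000-
  17 | 01000-  (sole → essential)
  20 | 010-00  (sole → essential)
  23 | -10111  (sole → essential)
  26 | 011010  (sole → essential)
  38 | 10-110,10011-
  39 | 1-0111,10011-
  41 | 1010-1  (sole → essential)
  43 | 1010-1  (sole → essential)
  46 | 10-110,1011-0
  48 | -10000,1100-0
  50 | 1100-0  (sole → essential)
  55 | -10111,1-0111,11-111
  60 | 1-1100  (sole → essential)
Essential prime implicants: -10111, 001000, 010-00, 01000-, 011010, 1-1100, 1010-1, 1100-0
Petrick residual → 1-0111, 10-110
Minimum SOP uses 10 PIs: bc'def + a'b'cd'e'f' + a'bc'e'f' + a'bc'd'e' + a'bcd'ef' + ac'def + acde'f' + ab'def' + ab'cd'f + abc'd'f'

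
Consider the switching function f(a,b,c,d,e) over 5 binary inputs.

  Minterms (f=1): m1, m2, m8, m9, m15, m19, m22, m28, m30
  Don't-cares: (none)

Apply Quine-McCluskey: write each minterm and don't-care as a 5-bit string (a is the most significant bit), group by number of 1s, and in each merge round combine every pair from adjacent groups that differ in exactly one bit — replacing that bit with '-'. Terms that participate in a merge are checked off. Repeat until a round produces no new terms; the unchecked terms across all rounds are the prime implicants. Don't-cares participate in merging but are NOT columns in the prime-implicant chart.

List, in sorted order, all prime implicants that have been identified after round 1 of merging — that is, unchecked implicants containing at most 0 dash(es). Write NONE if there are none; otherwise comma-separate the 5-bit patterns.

00010, 01111, 10011

Round 0: 00001✓ 00010 01000✓ 01001✓ 01111 10011 10110✓ 11100✓ 11110✓
Round 1: 0-001 0100- 1-110 111-0
PIs = {0-001, 00010, 0100-, 01111, 1-110, 10011, 111-0}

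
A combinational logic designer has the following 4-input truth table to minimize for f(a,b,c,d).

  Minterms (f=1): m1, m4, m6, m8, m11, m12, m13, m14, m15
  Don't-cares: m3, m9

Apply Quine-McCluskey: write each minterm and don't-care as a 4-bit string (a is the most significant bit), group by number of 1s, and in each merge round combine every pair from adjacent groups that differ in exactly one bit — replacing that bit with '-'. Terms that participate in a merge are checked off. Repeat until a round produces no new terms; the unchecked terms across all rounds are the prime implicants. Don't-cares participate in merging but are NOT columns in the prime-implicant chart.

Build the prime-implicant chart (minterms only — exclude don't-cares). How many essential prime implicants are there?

size-2^0 implicants → 0001(✓)  0011(✓)  0100(✓)  0110(✓)  1000(✓)  1001(✓)  1011(✓)  1100(✓)  1101(✓)  1110(✓)  1111(✓)
size-2^1 implicants → -001(✓)  -011(✓)  -100(✓)  -110(✓)  00-1(✓)  01-0(✓)  1-00(✓)  1-01(✓)  1-11(✓)  10-1(✓)  100-(✓)  11-0(✓)  11-1(✓)  110-(✓)  111-(✓)
size-2^2 implicants → -0-1  -1-0  1--1  1-0-  11--
Unchecked terms (primes): -0-1, -1-0, 1--1, 1-0-, 11--
Minterm coverage:
  m1 ⊆ -0-1 [E]
  m4 ⊆ -1-0 [E]
  m6 ⊆ -1-0 [E]
  m8 ⊆ 1-0- [E]
  m11 ⊆ -0-1,1--1
  m12 ⊆ -1-0,1-0-,11--
  m13 ⊆ 1--1,1-0-,11--
  m14 ⊆ -1-0,11--
  m15 ⊆ 1--1,11--
E = {-0-1, -1-0, 1-0-}

3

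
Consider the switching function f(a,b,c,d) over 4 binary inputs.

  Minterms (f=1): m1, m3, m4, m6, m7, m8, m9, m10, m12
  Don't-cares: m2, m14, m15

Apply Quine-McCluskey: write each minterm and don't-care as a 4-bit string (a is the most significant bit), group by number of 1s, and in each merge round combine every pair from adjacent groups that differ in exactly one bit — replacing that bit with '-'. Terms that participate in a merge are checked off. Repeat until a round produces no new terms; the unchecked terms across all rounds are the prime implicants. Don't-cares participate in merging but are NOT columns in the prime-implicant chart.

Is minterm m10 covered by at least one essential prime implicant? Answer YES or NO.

[col 0] 0001*, 0010*, 0011*, 0100*, 0110*, 0111*, 1000*, 1001*, 1010*, 1100*, 1110*, 1111*
[col 1] -001, -010*, -100*, -110*, -111*, 0-10*, 0-11*, 00-1, 001-*, 01-0*, 011-*, 1-00*, 1-10*, 10-0*, 100-, 11-0*, 111-*
[col 2] --10, -1-0, -11-, 0-1-, 1--0
Prime implicants: --10, -001, -1-0, -11-, 0-1-, 00-1, 1--0, 100-
PI chart (minterm → PIs covering it):
  1 | -001,00-1
  3 | 0-1-,00-1
  4 | -1-0  (sole → essential)
  6 | --10,-1-0,-11-,0-1-
  7 | -11-,0-1-
  8 | 1--0,100-
  9 | -001,100-
  10 | --10,1--0
  12 | -1-0,1--0
Essential prime implicants: -1-0

NO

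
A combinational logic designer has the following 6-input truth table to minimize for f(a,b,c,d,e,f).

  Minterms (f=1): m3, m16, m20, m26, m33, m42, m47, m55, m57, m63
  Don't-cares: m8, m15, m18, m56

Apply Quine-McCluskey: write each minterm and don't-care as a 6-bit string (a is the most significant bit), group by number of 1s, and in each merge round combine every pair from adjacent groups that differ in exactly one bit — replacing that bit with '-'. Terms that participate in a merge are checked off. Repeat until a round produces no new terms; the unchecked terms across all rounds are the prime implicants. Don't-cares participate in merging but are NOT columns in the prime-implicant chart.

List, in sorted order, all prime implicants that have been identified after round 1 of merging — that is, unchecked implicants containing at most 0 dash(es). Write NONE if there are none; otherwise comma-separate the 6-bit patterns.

[col 0] 000011, 001000, 001111*, 010000*, 010010*, 010100*, 011010*, 100001, 101010, 101111*, 110111*, 111000*, 111001*, 111111*
[col 1] -01111, 01-010, 010-00, 0100-0, 1-1111, 11-111, 11100-
Prime implicants: -01111, 000011, 001000, 01-010, 010-00, 0100-0, 1-1111, 100001, 101010, 11-111, 11100-

000011, 001000, 100001, 101010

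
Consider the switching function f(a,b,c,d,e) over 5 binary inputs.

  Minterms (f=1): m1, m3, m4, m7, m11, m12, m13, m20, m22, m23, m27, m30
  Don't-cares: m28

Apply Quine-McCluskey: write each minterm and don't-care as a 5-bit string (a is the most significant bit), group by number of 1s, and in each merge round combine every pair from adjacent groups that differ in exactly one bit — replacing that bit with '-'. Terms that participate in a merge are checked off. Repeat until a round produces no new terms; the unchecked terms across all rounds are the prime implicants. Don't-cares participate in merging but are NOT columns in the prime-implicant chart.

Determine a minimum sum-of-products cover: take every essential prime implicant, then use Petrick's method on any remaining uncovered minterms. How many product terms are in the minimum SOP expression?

size-2^0 implicants → 00001(✓)  00011(✓)  00100(✓)  00111(✓)  01011(✓)  01100(✓)  01101(✓)  10100(✓)  10110(✓)  10111(✓)  11011(✓)  11100(✓)  11110(✓)
size-2^1 implicants → -0100(✓)  -0111  -1011  -1100(✓)  0-011  0-100(✓)  00-11  000-1  0110-  1-100(✓)  1-110(✓)  101-0(✓)  1011-  111-0(✓)
size-2^2 implicants → --100  1-1-0
Unchecked terms (primes): --100, -0111, -1011, 0-011, 00-11, 000-1, 0110-, 1-1-0, 1011-
Minterm coverage:
  m1 ⊆ 000-1 [E]
  m3 ⊆ 0-011,00-11,000-1
  m4 ⊆ --100 [E]
  m7 ⊆ -0111,00-11
  m11 ⊆ -1011,0-011
  m12 ⊆ --100,0110-
  m13 ⊆ 0110- [E]
  m20 ⊆ --100,1-1-0
  m22 ⊆ 1-1-0,1011-
  m23 ⊆ -0111,1011-
  m27 ⊆ -1011 [E]
  m30 ⊆ 1-1-0 [E]
E = {--100, -1011, 000-1, 0110-, 1-1-0}
Petrick residual → -0111
Cover = cd'e' + b'cde + bc'de + a'b'c'e + a'bcd' + ace'  |cover|=6

6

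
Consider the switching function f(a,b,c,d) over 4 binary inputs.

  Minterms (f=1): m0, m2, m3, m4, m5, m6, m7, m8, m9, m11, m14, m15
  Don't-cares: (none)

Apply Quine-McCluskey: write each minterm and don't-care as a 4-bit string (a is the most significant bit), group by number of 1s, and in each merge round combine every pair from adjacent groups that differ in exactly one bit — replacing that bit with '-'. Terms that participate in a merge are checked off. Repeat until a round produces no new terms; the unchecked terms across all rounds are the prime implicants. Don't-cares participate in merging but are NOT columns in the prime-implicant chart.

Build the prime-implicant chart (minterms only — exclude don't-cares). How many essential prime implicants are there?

size-2^0 implicants → 0000(✓)  0010(✓)  0011(✓)  0100(✓)  0101(✓)  0110(✓)  0111(✓)  1000(✓)  1001(✓)  1011(✓)  1110(✓)  1111(✓)
size-2^1 implicants → -000  -011(✓)  -110(✓)  -111(✓)  0-00(✓)  0-10(✓)  0-11(✓)  00-0(✓)  001-(✓)  01-0(✓)  01-1(✓)  010-(✓)  011-(✓)  1-11(✓)  10-1  100-  111-(✓)
size-2^2 implicants → --11  -11-  0--0  0-1-  01--
Unchecked terms (primes): --11, -000, -11-, 0--0, 0-1-, 01--, 10-1, 100-
Minterm coverage:
  m0 ⊆ -000,0--0
  m2 ⊆ 0--0,0-1-
  m3 ⊆ --11,0-1-
  m4 ⊆ 0--0,01--
  m5 ⊆ 01-- [E]
  m6 ⊆ -11-,0--0,0-1-,01--
  m7 ⊆ --11,-11-,0-1-,01--
  m8 ⊆ -000,100-
  m9 ⊆ 10-1,100-
  m11 ⊆ --11,10-1
  m14 ⊆ -11- [E]
  m15 ⊆ --11,-11-
E = {-11-, 01--}

2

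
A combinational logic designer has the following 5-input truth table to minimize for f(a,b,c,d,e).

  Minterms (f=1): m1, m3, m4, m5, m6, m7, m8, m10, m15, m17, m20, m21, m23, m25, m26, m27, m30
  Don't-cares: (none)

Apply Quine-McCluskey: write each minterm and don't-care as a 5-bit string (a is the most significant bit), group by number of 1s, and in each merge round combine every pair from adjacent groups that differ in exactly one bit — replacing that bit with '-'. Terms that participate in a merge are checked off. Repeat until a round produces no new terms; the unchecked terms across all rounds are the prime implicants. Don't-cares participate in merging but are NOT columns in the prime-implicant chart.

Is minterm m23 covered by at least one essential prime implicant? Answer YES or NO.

Round 0: 00001✓ 00011✓ 00100✓ 00101✓ 00110✓ 00111✓ 01000✓ 01010✓ 01111✓ 10001✓ 10100✓ 10101✓ 10111✓ 11001✓ 11010✓ 11011✓ 11110✓
Round 1: -0001✓ -0100✓ -0101✓ -0111✓ -1010 0-111 00-01✓ 00-11✓ 000-1✓ 001-0✓ 001-1✓ 0010-✓ 0011-✓ 010-0 1-001 10-01✓ 101-1✓ 1010-✓ 11-10 110-1 1101-
Round 2: -0-01 -01-1 -010- 00--1 001--
PIs = {-0-01, -01-1, -010-, -1010, 0-111, 00--1, 001--, 010-0, 1-001, 11-10, 110-1, 1101-}
Coverage chart:
  m1: -0-01,00--1
  m3: 00--1 ←essential
  m4: -010-,001--
  m5: -0-01,-01-1,-010-,00--1,001--
  m6: 001-- ←essential
  m7: -01-1,0-111,00--1,001--
  m8: 010-0 ←essential
  m10: -1010,010-0
  m15: 0-111 ←essential
  m17: -0-01,1-001
  m20: -010- ←essential
  m21: -0-01,-01-1,-010-
  m23: -01-1 ←essential
  m25: 1-001,110-1
  m26: -1010,11-10,1101-
  m27: 110-1,1101-
  m30: 11-10 ←essential
Essential: -01-1, -010-, 0-111, 00--1, 001--, 010-0, 11-10

YES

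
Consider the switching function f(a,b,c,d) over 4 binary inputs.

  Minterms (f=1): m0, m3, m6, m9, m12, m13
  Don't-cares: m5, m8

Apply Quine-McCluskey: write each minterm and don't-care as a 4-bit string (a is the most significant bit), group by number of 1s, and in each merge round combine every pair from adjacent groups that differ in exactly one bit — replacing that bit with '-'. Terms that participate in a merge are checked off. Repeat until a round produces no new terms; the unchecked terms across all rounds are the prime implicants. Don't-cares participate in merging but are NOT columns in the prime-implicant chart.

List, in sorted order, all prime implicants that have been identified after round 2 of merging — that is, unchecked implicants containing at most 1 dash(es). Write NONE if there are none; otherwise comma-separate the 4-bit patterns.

-000, -101, 0011, 0110

size-2^0 implicants → 0000(✓)  0011  0101(✓)  0110  1000(✓)  1001(✓)  1100(✓)  1101(✓)
size-2^1 implicants → -000  -101  1-00(✓)  1-01(✓)  100-(✓)  110-(✓)
size-2^2 implicants → 1-0-
Unchecked terms (primes): -000, -101, 0011, 0110, 1-0-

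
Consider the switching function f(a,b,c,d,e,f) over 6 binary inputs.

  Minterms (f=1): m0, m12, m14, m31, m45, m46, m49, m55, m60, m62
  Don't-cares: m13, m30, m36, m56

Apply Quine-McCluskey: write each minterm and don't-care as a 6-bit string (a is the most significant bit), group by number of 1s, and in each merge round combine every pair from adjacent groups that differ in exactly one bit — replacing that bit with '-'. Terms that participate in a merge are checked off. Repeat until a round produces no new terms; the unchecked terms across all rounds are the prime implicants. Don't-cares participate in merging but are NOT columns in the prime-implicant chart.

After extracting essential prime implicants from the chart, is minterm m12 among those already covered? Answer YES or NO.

[col 0] 000000, 001100*, 001101*, 001110*, 011110*, 011111*, 100100, 101101*, 101110*, 110001, 110111, 111000*, 111100*, 111110*
[col 1] -01101, -01110*, -11110*, 0-1110*, 0011-0, 00110-, 01111-, 1-1110*, 111-00, 1111-0
[col 2] --1110
Prime implicants: --1110, -01101, 000000, 0011-0, 00110-, 01111-, 100100, 110001, 110111, 111-00, 1111-0
PI chart (minterm → PIs covering it):
  0 | 000000  (sole → essential)
  12 | 0011-0,00110-
  14 | --1110,0011-0
  31 | 01111-  (sole → essential)
  45 | -01101  (sole → essential)
  46 | --1110  (sole → essential)
  49 | 110001  (sole → essential)
  55 | 110111  (sole → essential)
  60 | 111-00,1111-0
  62 | --1110,1111-0
Essential prime implicants: --1110, -01101, 000000, 01111-, 110001, 110111

NO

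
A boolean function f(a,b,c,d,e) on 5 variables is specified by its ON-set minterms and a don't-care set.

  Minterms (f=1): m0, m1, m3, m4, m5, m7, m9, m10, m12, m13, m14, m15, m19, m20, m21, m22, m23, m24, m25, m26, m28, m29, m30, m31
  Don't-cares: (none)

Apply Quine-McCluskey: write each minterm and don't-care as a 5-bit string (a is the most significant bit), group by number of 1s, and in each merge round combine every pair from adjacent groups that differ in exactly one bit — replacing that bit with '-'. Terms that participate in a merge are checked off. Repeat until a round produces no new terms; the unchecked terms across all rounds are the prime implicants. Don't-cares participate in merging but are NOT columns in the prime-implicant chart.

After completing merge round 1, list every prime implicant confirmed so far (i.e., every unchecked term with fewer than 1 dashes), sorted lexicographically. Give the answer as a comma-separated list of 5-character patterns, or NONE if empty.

size-2^0 implicants → 00000(✓)  00001(✓)  00011(✓)  00100(✓)  00101(✓)  00111(✓)  01001(✓)  01010(✓)  01100(✓)  01101(✓)  01110(✓)  01111(✓)  10011(✓)  10100(✓)  10101(✓)  10110(✓)  10111(✓)  11000(✓)  11001(✓)  11010(✓)  11100(✓)  11101(✓)  11110(✓)  11111(✓)
size-2^1 implicants → -0011(✓)  -0100(✓)  -0101(✓)  -0111(✓)  -1001(✓)  -1010(✓)  -1100(✓)  -1101(✓)  -1110(✓)  -1111(✓)  0-001(✓)  0-100(✓)  0-101(✓)  0-111(✓)  00-00(✓)  00-01(✓)  00-11(✓)  000-1(✓)  0000-(✓)  001-1(✓)  0010-(✓)  01-01(✓)  01-10(✓)  011-0(✓)  011-1(✓)  0110-(✓)  0111-(✓)  1-100(✓)  1-101(✓)  1-110(✓)  1-111(✓)  10-11(✓)  101-0(✓)  101-1(✓)  1010-(✓)  1011-(✓)  11-00(✓)  11-01(✓)  11-10(✓)  110-0(✓)  1100-(✓)  111-0(✓)  111-1(✓)  1110-(✓)  1111-(✓)
size-2^2 implicants → --100(✓)  --101(✓)  --111(✓)  -0-11  -01-1(✓)  -010-(✓)  -1-01  -1-10  -11-0(✓)  -11-1(✓)  -110-(✓)  -111-(✓)  0--01  0-1-1(✓)  0-10-(✓)  00--1  00-0-  011--(✓)  1-1-0(✓)  1-1-1(✓)  1-10-(✓)  1-11-(✓)  101--(✓)  11--0  11-0-  111--(✓)
size-2^3 implicants → --1-1  --10-  -11--  1-1--
Unchecked terms (primes): --1-1, --10-, -0-11, -1-01, -1-10, -11--, 0--01, 00--1, 00-0-, 1-1--, 11--0, 11-0-

NONE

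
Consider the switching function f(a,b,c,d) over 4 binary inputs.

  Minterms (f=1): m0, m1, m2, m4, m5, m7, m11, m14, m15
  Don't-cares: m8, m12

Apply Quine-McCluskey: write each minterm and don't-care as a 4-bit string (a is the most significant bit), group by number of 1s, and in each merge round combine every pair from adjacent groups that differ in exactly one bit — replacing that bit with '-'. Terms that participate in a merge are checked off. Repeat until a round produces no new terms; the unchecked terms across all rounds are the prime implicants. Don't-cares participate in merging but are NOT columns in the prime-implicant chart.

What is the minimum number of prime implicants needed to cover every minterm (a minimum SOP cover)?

5

[col 0] 0000*, 0001*, 0010*, 0100*, 0101*, 0111*, 1000*, 1011*, 1100*, 1110*, 1111*
[col 1] -000*, -100*, -111, 0-00*, 0-01*, 00-0, 000-*, 01-1, 010-*, 1-00*, 1-11, 11-0, 111-
[col 2] --00, 0-0-
Prime implicants: --00, -111, 0-0-, 00-0, 01-1, 1-11, 11-0, 111-
PI chart (minterm → PIs covering it):
  0 | --00,0-0-,00-0
  1 | 0-0-  (sole → essential)
  2 | 00-0  (sole → essential)
  4 | --00,0-0-
  5 | 0-0-,01-1
  7 | -111,01-1
  11 | 1-11  (sole → essential)
  14 | 11-0,111-
  15 | -111,1-11,111-
Essential prime implicants: 0-0-, 00-0, 1-11
Petrick residual → -111, 11-0
Minimum SOP uses 5 PIs: bcd + a'c' + a'b'd' + acd + abd'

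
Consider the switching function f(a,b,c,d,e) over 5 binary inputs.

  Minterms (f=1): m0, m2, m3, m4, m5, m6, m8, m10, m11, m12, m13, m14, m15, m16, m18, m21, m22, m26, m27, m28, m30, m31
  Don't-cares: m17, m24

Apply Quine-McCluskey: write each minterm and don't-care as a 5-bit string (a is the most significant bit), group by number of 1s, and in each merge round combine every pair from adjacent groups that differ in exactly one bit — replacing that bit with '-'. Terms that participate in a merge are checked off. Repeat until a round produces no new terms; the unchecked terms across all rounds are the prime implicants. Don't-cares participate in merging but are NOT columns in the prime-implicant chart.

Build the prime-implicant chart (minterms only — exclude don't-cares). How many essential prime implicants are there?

4

size-2^0 implicants → 00000(✓)  00010(✓)  00011(✓)  00100(✓)  00101(✓)  00110(✓)  01000(✓)  01010(✓)  01011(✓)  01100(✓)  01101(✓)  01110(✓)  01111(✓)  10000(✓)  10001(✓)  10010(✓)  10101(✓)  10110(✓)  11000(✓)  11010(✓)  11011(✓)  11100(✓)  11110(✓)  11111(✓)
size-2^1 implicants → -0000(✓)  -0010(✓)  -0101  -0110(✓)  -1000(✓)  -1010(✓)  -1011(✓)  -1100(✓)  -1110(✓)  -1111(✓)  0-000(✓)  0-010(✓)  0-011(✓)  0-100(✓)  0-101(✓)  0-110(✓)  00-00(✓)  00-10(✓)  000-0(✓)  0001-(✓)  001-0(✓)  0010-(✓)  01-00(✓)  01-10(✓)  01-11(✓)  010-0(✓)  0101-(✓)  011-0(✓)  011-1(✓)  0110-(✓)  0111-(✓)  1-000(✓)  1-010(✓)  1-110(✓)  10-01  10-10(✓)  100-0(✓)  1000-  11-00(✓)  11-10(✓)  11-11(✓)  110-0(✓)  1101-(✓)  111-0(✓)  1111-(✓)
size-2^2 implicants → --000(✓)  --010(✓)  --110(✓)  -0-10(✓)  -00-0(✓)  -1-00(✓)  -1-10(✓)  -1-11(✓)  -10-0(✓)  -101-(✓)  -11-0(✓)  -111-(✓)  0--00(✓)  0--10(✓)  0-0-0(✓)  0-01-  0-1-0(✓)  0-10-  00--0(✓)  01--0(✓)  01-1-(✓)  011--  1--10(✓)  1-0-0(✓)  11--0(✓)  11-1-(✓)
size-2^3 implicants → ---10  --0-0  -1--0  -1-1-  0---0
Unchecked terms (primes): ---10, --0-0, -0101, -1--0, -1-1-, 0---0, 0-01-, 0-10-, 011--, 10-01, 1000-
Minterm coverage:
  m0 ⊆ --0-0,0---0
  m2 ⊆ ---10,--0-0,0---0,0-01-
  m3 ⊆ 0-01- [E]
  m4 ⊆ 0---0,0-10-
  m5 ⊆ -0101,0-10-
  m6 ⊆ ---10,0---0
  m8 ⊆ --0-0,-1--0,0---0
  m10 ⊆ ---10,--0-0,-1--0,-1-1-,0---0,0-01-
  m11 ⊆ -1-1-,0-01-
  m12 ⊆ -1--0,0---0,0-10-,011--
  m13 ⊆ 0-10-,011--
  m14 ⊆ ---10,-1--0,-1-1-,0---0,011--
  m15 ⊆ -1-1-,011--
  m16 ⊆ --0-0,1000-
  m18 ⊆ ---10,--0-0
  m21 ⊆ -0101,10-01
  m22 ⊆ ---10 [E]
  m26 ⊆ ---10,--0-0,-1--0,-1-1-
  m27 ⊆ -1-1- [E]
  m28 ⊆ -1--0 [E]
  m30 ⊆ ---10,-1--0,-1-1-
  m31 ⊆ -1-1- [E]
E = {---10, -1--0, -1-1-, 0-01-}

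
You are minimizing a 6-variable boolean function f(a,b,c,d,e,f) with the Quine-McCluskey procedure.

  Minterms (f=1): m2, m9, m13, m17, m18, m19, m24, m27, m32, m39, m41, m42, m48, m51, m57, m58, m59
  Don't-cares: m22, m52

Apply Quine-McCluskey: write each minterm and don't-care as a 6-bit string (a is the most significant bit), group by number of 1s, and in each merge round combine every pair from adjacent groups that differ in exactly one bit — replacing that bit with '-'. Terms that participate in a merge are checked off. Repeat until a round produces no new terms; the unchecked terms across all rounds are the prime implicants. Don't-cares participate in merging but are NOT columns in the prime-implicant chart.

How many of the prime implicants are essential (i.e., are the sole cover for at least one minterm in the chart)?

8

Round 0: 000010✓ 001001✓ 001101✓ 010001✓ 010010✓ 010011✓ 010110✓ 011000 011011✓ 100000✓ 100111 101001✓ 101010✓ 110000✓ 110011✓ 110100✓ 111001✓ 111010✓ 111011✓
Round 1: -01001 -10011✓ -11011✓ 0-0010 001-01 01-011✓ 010-10 0100-1 01001- 1-0000 1-1001 1-1010 11-011✓ 110-00 1110-1 11101-
Round 2: -1-011
PIs = {-01001, -1-011, 0-0010, 001-01, 010-10, 0100-1, 01001-, 011000, 1-0000, 1-1001, 1-1010, 100111, 110-00, 1110-1, 11101-}
Coverage chart:
  m2: 0-0010 ←essential
  m9: -01001,001-01
  m13: 001-01 ←essential
  m17: 0100-1 ←essential
  m18: 0-0010,010-10,01001-
  m19: -1-011,0100-1,01001-
  m24: 011000 ←essential
  m27: -1-011 ←essential
  m32: 1-0000 ←essential
  m39: 100111 ←essential
  m41: -01001,1-1001
  m42: 1-1010 ←essential
  m48: 1-0000,110-00
  m51: -1-011 ←essential
  m57: 1-1001,1110-1
  m58: 1-1010,11101-
  m59: -1-011,1110-1,11101-
Essential: -1-011, 0-0010, 001-01, 0100-1, 011000, 1-0000, 1-1010, 100111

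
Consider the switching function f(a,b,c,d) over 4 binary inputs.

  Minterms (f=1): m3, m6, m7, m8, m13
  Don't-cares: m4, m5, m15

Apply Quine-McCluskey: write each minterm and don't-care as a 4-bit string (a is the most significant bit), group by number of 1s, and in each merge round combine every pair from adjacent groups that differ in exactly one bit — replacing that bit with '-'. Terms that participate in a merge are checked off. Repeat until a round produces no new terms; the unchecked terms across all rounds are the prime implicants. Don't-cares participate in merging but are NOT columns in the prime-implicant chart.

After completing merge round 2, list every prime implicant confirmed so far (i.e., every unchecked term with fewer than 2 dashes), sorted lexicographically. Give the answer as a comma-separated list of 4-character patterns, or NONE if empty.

size-2^0 implicants → 0011(✓)  0100(✓)  0101(✓)  0110(✓)  0111(✓)  1000  1101(✓)  1111(✓)
size-2^1 implicants → -101(✓)  -111(✓)  0-11  01-0(✓)  01-1(✓)  010-(✓)  011-(✓)  11-1(✓)
size-2^2 implicants → -1-1  01--
Unchecked terms (primes): -1-1, 0-11, 01--, 1000

0-11, 1000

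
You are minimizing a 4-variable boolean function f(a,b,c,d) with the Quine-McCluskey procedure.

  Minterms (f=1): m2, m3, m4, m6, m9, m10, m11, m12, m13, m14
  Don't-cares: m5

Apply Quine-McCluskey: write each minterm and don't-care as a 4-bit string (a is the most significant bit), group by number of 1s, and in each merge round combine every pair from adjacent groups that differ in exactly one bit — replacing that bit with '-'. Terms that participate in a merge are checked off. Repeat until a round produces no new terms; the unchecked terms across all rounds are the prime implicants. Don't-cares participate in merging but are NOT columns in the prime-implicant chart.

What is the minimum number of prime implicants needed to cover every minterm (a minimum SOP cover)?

size-2^0 implicants → 0010(✓)  0011(✓)  0100(✓)  0101(✓)  0110(✓)  1001(✓)  1010(✓)  1011(✓)  1100(✓)  1101(✓)  1110(✓)
size-2^1 implicants → -010(✓)  -011(✓)  -100(✓)  -101(✓)  -110(✓)  0-10(✓)  001-(✓)  01-0(✓)  010-(✓)  1-01  1-10(✓)  10-1  101-(✓)  11-0(✓)  110-(✓)
size-2^2 implicants → --10  -01-  -1-0  -10-
Unchecked terms (primes): --10, -01-, -1-0, -10-, 1-01, 10-1
Minterm coverage:
  m2 ⊆ --10,-01-
  m3 ⊆ -01- [E]
  m4 ⊆ -1-0,-10-
  m6 ⊆ --10,-1-0
  m9 ⊆ 1-01,10-1
  m10 ⊆ --10,-01-
  m11 ⊆ -01-,10-1
  m12 ⊆ -1-0,-10-
  m13 ⊆ -10-,1-01
  m14 ⊆ --10,-1-0
E = {-01-}
Petrick residual → -1-0, 1-01
Cover = b'c + bd' + ac'd  |cover|=3

3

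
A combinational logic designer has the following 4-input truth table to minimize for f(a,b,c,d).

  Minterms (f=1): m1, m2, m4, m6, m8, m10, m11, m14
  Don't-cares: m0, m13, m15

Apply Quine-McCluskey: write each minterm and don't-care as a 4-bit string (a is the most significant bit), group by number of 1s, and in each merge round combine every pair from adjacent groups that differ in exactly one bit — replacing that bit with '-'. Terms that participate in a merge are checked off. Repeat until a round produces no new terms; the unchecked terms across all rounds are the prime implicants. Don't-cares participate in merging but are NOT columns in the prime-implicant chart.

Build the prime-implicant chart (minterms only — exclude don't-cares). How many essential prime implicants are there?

4

size-2^0 implicants → 0000(✓)  0001(✓)  0010(✓)  0100(✓)  0110(✓)  1000(✓)  1010(✓)  1011(✓)  1101(✓)  1110(✓)  1111(✓)
size-2^1 implicants → -000(✓)  -010(✓)  -110(✓)  0-00(✓)  0-10(✓)  00-0(✓)  000-  01-0(✓)  1-10(✓)  1-11(✓)  10-0(✓)  101-(✓)  11-1  111-(✓)
size-2^2 implicants → --10  -0-0  0--0  1-1-
Unchecked terms (primes): --10, -0-0, 0--0, 000-, 1-1-, 11-1
Minterm coverage:
  m1 ⊆ 000- [E]
  m2 ⊆ --10,-0-0,0--0
  m4 ⊆ 0--0 [E]
  m6 ⊆ --10,0--0
  m8 ⊆ -0-0 [E]
  m10 ⊆ --10,-0-0,1-1-
  m11 ⊆ 1-1- [E]
  m14 ⊆ --10,1-1-
E = {-0-0, 0--0, 000-, 1-1-}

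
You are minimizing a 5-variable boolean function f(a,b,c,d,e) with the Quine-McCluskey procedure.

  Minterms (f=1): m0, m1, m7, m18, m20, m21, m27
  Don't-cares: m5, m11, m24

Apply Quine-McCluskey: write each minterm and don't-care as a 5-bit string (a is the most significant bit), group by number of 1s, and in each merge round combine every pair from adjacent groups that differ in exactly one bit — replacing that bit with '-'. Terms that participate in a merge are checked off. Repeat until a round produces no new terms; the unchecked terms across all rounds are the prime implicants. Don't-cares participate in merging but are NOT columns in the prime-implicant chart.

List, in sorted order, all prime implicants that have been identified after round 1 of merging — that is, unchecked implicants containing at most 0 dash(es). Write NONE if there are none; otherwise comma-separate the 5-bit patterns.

10010, 11000

[col 0] 00000*, 00001*, 00101*, 00111*, 01011*, 10010, 10100*, 10101*, 11000, 11011*
[col 1] -0101, -1011, 00-01, 0000-, 001-1, 1010-
Prime implicants: -0101, -1011, 00-01, 0000-, 001-1, 10010, 1010-, 11000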